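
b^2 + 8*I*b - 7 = (b + I)*(b + 7*I)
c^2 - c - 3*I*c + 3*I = (c - 1)*(c - 3*I)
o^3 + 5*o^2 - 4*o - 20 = (o - 2)*(o + 2)*(o + 5)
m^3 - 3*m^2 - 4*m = m*(m - 4)*(m + 1)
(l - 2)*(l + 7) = l^2 + 5*l - 14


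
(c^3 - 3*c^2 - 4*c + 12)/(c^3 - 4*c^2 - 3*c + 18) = (c - 2)/(c - 3)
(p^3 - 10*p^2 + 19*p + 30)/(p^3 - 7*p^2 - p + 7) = (p^2 - 11*p + 30)/(p^2 - 8*p + 7)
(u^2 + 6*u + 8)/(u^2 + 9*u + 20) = (u + 2)/(u + 5)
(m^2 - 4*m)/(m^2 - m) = (m - 4)/(m - 1)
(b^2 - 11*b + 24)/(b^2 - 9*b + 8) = (b - 3)/(b - 1)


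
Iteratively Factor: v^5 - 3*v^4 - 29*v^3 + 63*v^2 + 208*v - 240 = (v + 4)*(v^4 - 7*v^3 - v^2 + 67*v - 60) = (v - 5)*(v + 4)*(v^3 - 2*v^2 - 11*v + 12) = (v - 5)*(v - 1)*(v + 4)*(v^2 - v - 12) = (v - 5)*(v - 1)*(v + 3)*(v + 4)*(v - 4)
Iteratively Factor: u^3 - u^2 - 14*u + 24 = (u - 3)*(u^2 + 2*u - 8) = (u - 3)*(u - 2)*(u + 4)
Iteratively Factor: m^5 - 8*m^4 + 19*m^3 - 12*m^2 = (m)*(m^4 - 8*m^3 + 19*m^2 - 12*m) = m*(m - 4)*(m^3 - 4*m^2 + 3*m) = m*(m - 4)*(m - 3)*(m^2 - m) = m^2*(m - 4)*(m - 3)*(m - 1)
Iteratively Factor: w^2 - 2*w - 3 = (w + 1)*(w - 3)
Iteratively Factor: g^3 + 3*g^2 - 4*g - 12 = (g + 2)*(g^2 + g - 6) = (g - 2)*(g + 2)*(g + 3)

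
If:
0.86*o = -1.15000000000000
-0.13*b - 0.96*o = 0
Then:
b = 9.87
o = -1.34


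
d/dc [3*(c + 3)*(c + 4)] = 6*c + 21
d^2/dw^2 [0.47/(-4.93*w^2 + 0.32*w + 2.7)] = (-22.846606*w^2 + 1.482944*w + 0.47*(9.86*w - 0.32)*(19.72*w - 0.64) + 12.51234)/(-4.93*w^2 + 0.32*w + 2.7)^3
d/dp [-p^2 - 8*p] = -2*p - 8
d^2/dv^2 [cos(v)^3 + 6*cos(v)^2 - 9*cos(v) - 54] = 33*cos(v)/4 - 12*cos(2*v) - 9*cos(3*v)/4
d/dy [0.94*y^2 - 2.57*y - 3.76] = 1.88*y - 2.57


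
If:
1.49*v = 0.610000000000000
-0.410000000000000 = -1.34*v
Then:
No Solution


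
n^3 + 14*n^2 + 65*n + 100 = (n + 4)*(n + 5)^2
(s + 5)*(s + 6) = s^2 + 11*s + 30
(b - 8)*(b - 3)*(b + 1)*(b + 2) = b^4 - 8*b^3 - 7*b^2 + 50*b + 48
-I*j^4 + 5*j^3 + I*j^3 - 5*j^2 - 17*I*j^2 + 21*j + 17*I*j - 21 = (j - 3*I)*(j + I)*(j + 7*I)*(-I*j + I)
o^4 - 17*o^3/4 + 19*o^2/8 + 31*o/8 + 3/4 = (o - 3)*(o - 2)*(o + 1/4)*(o + 1/2)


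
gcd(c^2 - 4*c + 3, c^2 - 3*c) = c - 3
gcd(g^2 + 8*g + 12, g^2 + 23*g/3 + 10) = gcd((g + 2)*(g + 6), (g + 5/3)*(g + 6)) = g + 6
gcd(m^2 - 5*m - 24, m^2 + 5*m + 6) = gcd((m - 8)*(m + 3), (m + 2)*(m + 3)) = m + 3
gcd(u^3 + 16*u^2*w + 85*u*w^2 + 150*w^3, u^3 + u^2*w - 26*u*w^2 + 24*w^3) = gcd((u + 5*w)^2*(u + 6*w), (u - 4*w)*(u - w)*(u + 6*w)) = u + 6*w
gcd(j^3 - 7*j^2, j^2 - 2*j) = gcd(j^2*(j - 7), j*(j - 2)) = j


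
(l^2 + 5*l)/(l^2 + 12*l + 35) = l/(l + 7)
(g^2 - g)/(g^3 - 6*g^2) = (g - 1)/(g*(g - 6))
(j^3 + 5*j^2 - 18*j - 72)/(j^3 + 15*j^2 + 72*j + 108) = (j - 4)/(j + 6)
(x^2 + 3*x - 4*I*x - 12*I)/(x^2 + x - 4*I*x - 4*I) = (x + 3)/(x + 1)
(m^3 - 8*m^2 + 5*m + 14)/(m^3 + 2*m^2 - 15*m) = (m^3 - 8*m^2 + 5*m + 14)/(m*(m^2 + 2*m - 15))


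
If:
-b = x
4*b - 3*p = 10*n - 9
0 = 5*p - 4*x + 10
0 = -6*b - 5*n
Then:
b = -75/92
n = 45/46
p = -31/23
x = 75/92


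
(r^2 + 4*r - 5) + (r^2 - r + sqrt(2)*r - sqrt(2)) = 2*r^2 + sqrt(2)*r + 3*r - 5 - sqrt(2)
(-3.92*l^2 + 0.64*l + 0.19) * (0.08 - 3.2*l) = 12.544*l^3 - 2.3616*l^2 - 0.5568*l + 0.0152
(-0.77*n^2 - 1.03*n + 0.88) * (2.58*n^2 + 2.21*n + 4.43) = -1.9866*n^4 - 4.3591*n^3 - 3.417*n^2 - 2.6181*n + 3.8984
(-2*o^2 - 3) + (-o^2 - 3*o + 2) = -3*o^2 - 3*o - 1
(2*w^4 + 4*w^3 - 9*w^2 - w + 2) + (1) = 2*w^4 + 4*w^3 - 9*w^2 - w + 3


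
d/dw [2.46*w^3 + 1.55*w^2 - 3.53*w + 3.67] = 7.38*w^2 + 3.1*w - 3.53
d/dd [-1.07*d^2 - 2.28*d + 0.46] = -2.14*d - 2.28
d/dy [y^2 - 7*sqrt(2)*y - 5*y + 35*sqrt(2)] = 2*y - 7*sqrt(2) - 5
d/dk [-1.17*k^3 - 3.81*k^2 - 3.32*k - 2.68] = -3.51*k^2 - 7.62*k - 3.32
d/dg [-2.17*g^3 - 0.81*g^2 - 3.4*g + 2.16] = -6.51*g^2 - 1.62*g - 3.4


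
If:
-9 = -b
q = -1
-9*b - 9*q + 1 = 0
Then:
No Solution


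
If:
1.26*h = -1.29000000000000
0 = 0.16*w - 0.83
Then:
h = -1.02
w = 5.19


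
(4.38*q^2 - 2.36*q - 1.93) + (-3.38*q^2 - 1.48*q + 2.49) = 1.0*q^2 - 3.84*q + 0.56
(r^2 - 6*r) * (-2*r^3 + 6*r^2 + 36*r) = -2*r^5 + 18*r^4 - 216*r^2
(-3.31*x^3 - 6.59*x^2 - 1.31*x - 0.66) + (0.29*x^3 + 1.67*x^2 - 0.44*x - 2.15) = -3.02*x^3 - 4.92*x^2 - 1.75*x - 2.81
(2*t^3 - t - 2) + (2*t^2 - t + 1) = 2*t^3 + 2*t^2 - 2*t - 1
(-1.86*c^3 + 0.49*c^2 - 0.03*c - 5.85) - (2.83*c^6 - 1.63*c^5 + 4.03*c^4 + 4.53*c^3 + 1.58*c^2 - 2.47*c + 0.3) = -2.83*c^6 + 1.63*c^5 - 4.03*c^4 - 6.39*c^3 - 1.09*c^2 + 2.44*c - 6.15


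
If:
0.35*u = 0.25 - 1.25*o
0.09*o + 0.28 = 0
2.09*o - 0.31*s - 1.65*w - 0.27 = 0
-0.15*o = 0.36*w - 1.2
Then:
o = -3.11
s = -46.49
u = 11.83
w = 4.63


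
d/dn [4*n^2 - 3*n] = 8*n - 3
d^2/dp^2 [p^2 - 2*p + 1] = 2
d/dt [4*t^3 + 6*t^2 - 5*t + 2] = 12*t^2 + 12*t - 5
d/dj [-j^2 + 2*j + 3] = 2 - 2*j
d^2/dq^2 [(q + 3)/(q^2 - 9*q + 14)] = 2*(3*(2 - q)*(q^2 - 9*q + 14) + (q + 3)*(2*q - 9)^2)/(q^2 - 9*q + 14)^3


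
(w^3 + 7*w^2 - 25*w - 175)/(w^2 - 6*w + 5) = (w^2 + 12*w + 35)/(w - 1)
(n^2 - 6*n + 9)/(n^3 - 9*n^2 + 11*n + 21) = (n - 3)/(n^2 - 6*n - 7)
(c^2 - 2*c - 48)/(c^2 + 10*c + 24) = (c - 8)/(c + 4)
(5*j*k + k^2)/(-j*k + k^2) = (-5*j - k)/(j - k)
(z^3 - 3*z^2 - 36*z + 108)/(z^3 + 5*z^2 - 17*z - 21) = (z^2 - 36)/(z^2 + 8*z + 7)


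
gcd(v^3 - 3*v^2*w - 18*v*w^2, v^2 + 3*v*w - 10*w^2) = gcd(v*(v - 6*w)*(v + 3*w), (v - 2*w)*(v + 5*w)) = 1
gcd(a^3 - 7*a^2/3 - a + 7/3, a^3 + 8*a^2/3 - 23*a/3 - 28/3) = a^2 - 4*a/3 - 7/3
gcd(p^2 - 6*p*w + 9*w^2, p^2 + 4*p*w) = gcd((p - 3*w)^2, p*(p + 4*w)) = 1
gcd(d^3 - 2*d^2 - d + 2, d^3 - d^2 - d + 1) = d^2 - 1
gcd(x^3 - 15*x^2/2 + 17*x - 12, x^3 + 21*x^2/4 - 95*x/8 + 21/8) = x - 3/2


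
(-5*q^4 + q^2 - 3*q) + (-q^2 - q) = -5*q^4 - 4*q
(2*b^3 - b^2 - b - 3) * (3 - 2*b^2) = -4*b^5 + 2*b^4 + 8*b^3 + 3*b^2 - 3*b - 9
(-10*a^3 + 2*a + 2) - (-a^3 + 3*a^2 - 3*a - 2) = -9*a^3 - 3*a^2 + 5*a + 4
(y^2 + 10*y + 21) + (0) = y^2 + 10*y + 21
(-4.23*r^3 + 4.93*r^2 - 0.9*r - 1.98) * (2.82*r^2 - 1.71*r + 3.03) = -11.9286*r^5 + 21.1359*r^4 - 23.7852*r^3 + 10.8933*r^2 + 0.6588*r - 5.9994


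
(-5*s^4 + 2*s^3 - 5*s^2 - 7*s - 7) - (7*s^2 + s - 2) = -5*s^4 + 2*s^3 - 12*s^2 - 8*s - 5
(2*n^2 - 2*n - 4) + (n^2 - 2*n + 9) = 3*n^2 - 4*n + 5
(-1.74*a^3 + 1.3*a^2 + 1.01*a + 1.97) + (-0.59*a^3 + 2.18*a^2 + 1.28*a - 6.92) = -2.33*a^3 + 3.48*a^2 + 2.29*a - 4.95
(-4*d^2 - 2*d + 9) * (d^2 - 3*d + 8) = -4*d^4 + 10*d^3 - 17*d^2 - 43*d + 72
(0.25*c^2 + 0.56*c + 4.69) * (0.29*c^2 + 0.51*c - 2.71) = 0.0725*c^4 + 0.2899*c^3 + 0.9682*c^2 + 0.8743*c - 12.7099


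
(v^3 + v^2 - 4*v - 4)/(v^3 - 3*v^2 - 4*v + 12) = (v + 1)/(v - 3)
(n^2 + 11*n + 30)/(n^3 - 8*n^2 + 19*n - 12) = (n^2 + 11*n + 30)/(n^3 - 8*n^2 + 19*n - 12)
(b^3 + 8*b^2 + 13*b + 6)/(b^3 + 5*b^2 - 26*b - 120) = (b^2 + 2*b + 1)/(b^2 - b - 20)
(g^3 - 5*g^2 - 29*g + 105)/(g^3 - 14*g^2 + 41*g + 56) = (g^2 + 2*g - 15)/(g^2 - 7*g - 8)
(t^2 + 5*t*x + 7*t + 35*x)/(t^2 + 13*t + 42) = (t + 5*x)/(t + 6)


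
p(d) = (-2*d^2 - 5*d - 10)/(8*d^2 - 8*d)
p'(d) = (8 - 16*d)*(-2*d^2 - 5*d - 10)/(8*d^2 - 8*d)^2 + (-4*d - 5)/(8*d^2 - 8*d)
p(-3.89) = -0.14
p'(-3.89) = 0.01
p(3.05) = -0.88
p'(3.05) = 0.37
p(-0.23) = -3.96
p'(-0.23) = -22.22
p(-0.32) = -2.55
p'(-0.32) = -10.99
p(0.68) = 8.23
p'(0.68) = 18.05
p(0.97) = 71.87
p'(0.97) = 2359.78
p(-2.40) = -0.15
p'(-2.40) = -0.03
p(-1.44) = -0.25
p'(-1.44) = -0.25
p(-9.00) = -0.18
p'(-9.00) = 0.01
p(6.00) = -0.47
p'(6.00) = 0.05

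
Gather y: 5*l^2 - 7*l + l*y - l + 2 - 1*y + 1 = 5*l^2 - 8*l + y*(l - 1) + 3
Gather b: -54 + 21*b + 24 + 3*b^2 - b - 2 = 3*b^2 + 20*b - 32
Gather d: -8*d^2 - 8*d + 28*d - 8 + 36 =-8*d^2 + 20*d + 28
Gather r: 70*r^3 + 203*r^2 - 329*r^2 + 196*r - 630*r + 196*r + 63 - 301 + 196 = 70*r^3 - 126*r^2 - 238*r - 42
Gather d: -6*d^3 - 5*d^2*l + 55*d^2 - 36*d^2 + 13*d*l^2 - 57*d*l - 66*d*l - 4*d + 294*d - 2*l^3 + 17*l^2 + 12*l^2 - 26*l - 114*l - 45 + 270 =-6*d^3 + d^2*(19 - 5*l) + d*(13*l^2 - 123*l + 290) - 2*l^3 + 29*l^2 - 140*l + 225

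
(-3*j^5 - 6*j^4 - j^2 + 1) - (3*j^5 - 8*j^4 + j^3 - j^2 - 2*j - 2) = -6*j^5 + 2*j^4 - j^3 + 2*j + 3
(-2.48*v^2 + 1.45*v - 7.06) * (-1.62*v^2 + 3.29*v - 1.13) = 4.0176*v^4 - 10.5082*v^3 + 19.0101*v^2 - 24.8659*v + 7.9778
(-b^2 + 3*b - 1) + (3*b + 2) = -b^2 + 6*b + 1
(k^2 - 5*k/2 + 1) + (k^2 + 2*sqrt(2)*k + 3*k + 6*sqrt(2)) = 2*k^2 + k/2 + 2*sqrt(2)*k + 1 + 6*sqrt(2)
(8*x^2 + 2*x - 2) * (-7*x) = -56*x^3 - 14*x^2 + 14*x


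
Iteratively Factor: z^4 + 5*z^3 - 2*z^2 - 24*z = (z)*(z^3 + 5*z^2 - 2*z - 24) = z*(z + 4)*(z^2 + z - 6) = z*(z - 2)*(z + 4)*(z + 3)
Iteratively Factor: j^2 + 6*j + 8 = (j + 4)*(j + 2)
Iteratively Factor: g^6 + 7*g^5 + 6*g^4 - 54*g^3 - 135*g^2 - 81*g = (g)*(g^5 + 7*g^4 + 6*g^3 - 54*g^2 - 135*g - 81) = g*(g + 3)*(g^4 + 4*g^3 - 6*g^2 - 36*g - 27) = g*(g + 3)^2*(g^3 + g^2 - 9*g - 9) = g*(g + 3)^3*(g^2 - 2*g - 3) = g*(g - 3)*(g + 3)^3*(g + 1)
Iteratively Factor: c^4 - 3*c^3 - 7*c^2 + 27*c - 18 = (c + 3)*(c^3 - 6*c^2 + 11*c - 6) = (c - 3)*(c + 3)*(c^2 - 3*c + 2) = (c - 3)*(c - 2)*(c + 3)*(c - 1)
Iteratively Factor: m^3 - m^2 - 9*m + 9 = (m + 3)*(m^2 - 4*m + 3) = (m - 1)*(m + 3)*(m - 3)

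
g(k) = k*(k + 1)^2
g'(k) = k*(2*k + 2) + (k + 1)^2 = (k + 1)*(3*k + 1)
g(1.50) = 9.38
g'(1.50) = 13.75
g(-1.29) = -0.11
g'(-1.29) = 0.83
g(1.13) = 5.13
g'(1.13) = 9.35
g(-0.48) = -0.13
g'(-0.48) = -0.23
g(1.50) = 9.38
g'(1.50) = 13.75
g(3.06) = 50.44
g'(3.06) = 41.33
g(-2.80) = -9.07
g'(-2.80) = 13.32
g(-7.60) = -331.06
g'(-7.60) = 143.88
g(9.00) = 900.00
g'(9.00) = 280.00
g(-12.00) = -1452.00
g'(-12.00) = 385.00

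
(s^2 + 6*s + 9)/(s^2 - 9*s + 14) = (s^2 + 6*s + 9)/(s^2 - 9*s + 14)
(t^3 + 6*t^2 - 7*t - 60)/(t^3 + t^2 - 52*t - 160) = (t - 3)/(t - 8)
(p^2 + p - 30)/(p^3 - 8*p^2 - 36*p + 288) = (p - 5)/(p^2 - 14*p + 48)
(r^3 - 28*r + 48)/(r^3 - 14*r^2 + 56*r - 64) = (r + 6)/(r - 8)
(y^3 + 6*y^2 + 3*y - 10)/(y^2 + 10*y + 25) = (y^2 + y - 2)/(y + 5)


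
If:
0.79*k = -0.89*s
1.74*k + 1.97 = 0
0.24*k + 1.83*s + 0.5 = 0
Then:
No Solution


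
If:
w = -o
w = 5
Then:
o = -5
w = 5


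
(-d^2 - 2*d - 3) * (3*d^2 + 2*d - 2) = -3*d^4 - 8*d^3 - 11*d^2 - 2*d + 6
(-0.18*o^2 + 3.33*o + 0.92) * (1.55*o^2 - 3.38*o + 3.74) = -0.279*o^4 + 5.7699*o^3 - 10.5026*o^2 + 9.3446*o + 3.4408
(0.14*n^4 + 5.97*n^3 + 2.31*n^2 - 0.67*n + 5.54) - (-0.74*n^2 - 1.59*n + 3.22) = 0.14*n^4 + 5.97*n^3 + 3.05*n^2 + 0.92*n + 2.32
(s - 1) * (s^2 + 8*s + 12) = s^3 + 7*s^2 + 4*s - 12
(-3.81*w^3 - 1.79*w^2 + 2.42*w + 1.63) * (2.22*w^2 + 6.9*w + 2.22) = -8.4582*w^5 - 30.2628*w^4 - 15.4368*w^3 + 16.3428*w^2 + 16.6194*w + 3.6186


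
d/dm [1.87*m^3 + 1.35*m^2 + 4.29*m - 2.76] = 5.61*m^2 + 2.7*m + 4.29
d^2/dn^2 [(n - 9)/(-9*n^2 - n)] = 18*(-9*n^3 + 243*n^2 + 27*n + 1)/(n^3*(729*n^3 + 243*n^2 + 27*n + 1))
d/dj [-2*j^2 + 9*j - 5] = 9 - 4*j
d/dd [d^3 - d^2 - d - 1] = 3*d^2 - 2*d - 1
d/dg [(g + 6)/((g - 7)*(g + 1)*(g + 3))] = (-2*g^3 - 15*g^2 + 36*g + 129)/(g^6 - 6*g^5 - 41*g^4 + 108*g^3 + 751*g^2 + 1050*g + 441)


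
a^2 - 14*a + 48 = (a - 8)*(a - 6)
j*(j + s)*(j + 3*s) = j^3 + 4*j^2*s + 3*j*s^2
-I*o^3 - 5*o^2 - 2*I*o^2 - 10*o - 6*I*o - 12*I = (o + 2)*(o - 6*I)*(-I*o + 1)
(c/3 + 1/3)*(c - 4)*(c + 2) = c^3/3 - c^2/3 - 10*c/3 - 8/3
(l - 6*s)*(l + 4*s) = l^2 - 2*l*s - 24*s^2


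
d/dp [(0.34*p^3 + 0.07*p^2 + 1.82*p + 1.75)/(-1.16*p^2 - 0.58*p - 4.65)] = (-0.3944*p^4 - 0.3944*p^3 - 2.6724*p^2 + 3.409*p - 7.448)/(1.3456*p^4 + 1.3456*p^3 + 11.1244*p^2 + 5.394*p + 21.6225)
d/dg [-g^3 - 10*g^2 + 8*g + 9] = -3*g^2 - 20*g + 8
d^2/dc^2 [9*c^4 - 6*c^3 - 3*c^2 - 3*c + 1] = 108*c^2 - 36*c - 6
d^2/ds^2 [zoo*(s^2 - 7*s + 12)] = zoo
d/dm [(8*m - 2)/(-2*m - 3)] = -28/(2*m + 3)^2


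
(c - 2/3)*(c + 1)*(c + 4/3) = c^3 + 5*c^2/3 - 2*c/9 - 8/9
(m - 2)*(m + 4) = m^2 + 2*m - 8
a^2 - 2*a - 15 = (a - 5)*(a + 3)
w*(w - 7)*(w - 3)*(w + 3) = w^4 - 7*w^3 - 9*w^2 + 63*w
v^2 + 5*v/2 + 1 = (v + 1/2)*(v + 2)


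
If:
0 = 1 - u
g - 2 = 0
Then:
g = 2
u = 1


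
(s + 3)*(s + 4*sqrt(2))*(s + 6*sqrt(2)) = s^3 + 3*s^2 + 10*sqrt(2)*s^2 + 30*sqrt(2)*s + 48*s + 144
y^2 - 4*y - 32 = (y - 8)*(y + 4)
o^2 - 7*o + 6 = (o - 6)*(o - 1)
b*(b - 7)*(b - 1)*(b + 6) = b^4 - 2*b^3 - 41*b^2 + 42*b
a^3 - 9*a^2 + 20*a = a*(a - 5)*(a - 4)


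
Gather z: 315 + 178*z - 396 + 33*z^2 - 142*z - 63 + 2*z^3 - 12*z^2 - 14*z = 2*z^3 + 21*z^2 + 22*z - 144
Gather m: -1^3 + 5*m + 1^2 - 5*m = 0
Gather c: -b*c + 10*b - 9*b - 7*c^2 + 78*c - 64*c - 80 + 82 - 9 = b - 7*c^2 + c*(14 - b) - 7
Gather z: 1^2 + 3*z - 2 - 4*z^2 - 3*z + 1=-4*z^2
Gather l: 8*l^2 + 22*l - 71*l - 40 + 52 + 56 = 8*l^2 - 49*l + 68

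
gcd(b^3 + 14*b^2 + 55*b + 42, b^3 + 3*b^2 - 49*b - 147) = b + 7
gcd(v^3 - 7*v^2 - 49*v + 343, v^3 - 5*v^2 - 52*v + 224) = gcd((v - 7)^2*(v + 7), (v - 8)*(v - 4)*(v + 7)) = v + 7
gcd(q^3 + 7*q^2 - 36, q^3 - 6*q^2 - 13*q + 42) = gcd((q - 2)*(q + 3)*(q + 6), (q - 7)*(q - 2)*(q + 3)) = q^2 + q - 6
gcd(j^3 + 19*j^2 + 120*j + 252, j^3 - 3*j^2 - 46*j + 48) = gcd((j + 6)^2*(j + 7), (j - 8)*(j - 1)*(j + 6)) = j + 6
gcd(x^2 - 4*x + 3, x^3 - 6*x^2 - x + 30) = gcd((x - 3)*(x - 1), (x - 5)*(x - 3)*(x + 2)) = x - 3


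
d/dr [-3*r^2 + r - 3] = 1 - 6*r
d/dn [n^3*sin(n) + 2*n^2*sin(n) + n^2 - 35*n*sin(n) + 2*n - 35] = n^3*cos(n) + 3*n^2*sin(n) + 2*n^2*cos(n) + 4*n*sin(n) - 35*n*cos(n) + 2*n - 35*sin(n) + 2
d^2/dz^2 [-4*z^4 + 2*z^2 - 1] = 4 - 48*z^2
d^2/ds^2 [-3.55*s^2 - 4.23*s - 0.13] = -7.10000000000000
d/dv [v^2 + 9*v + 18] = 2*v + 9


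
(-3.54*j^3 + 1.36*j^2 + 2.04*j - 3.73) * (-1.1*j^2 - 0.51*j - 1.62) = 3.894*j^5 + 0.3094*j^4 + 2.7972*j^3 + 0.8594*j^2 - 1.4025*j + 6.0426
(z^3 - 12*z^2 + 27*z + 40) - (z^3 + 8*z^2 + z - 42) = -20*z^2 + 26*z + 82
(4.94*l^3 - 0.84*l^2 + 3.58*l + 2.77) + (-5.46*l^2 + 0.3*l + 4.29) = 4.94*l^3 - 6.3*l^2 + 3.88*l + 7.06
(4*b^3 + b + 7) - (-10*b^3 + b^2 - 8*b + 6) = 14*b^3 - b^2 + 9*b + 1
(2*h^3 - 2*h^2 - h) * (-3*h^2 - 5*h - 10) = -6*h^5 - 4*h^4 - 7*h^3 + 25*h^2 + 10*h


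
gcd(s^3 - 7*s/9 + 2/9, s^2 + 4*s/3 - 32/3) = 1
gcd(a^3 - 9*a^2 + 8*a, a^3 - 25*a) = a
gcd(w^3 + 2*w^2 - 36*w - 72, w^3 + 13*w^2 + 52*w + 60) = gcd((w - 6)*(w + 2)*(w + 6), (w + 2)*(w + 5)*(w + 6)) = w^2 + 8*w + 12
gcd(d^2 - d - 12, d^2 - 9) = d + 3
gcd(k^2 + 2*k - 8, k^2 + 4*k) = k + 4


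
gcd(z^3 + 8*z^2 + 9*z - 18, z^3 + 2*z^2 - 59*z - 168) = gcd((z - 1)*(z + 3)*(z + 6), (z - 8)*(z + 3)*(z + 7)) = z + 3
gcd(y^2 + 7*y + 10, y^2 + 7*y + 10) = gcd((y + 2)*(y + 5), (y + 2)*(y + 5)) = y^2 + 7*y + 10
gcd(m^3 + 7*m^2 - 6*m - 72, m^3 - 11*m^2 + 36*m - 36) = m - 3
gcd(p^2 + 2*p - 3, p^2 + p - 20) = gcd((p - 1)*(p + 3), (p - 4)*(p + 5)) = 1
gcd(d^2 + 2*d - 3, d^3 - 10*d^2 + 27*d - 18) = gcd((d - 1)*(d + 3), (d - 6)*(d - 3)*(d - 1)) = d - 1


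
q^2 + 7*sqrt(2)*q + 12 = (q + sqrt(2))*(q + 6*sqrt(2))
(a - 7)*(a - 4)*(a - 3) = a^3 - 14*a^2 + 61*a - 84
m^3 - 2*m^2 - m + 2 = (m - 2)*(m - 1)*(m + 1)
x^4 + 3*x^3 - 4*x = x*(x - 1)*(x + 2)^2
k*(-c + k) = -c*k + k^2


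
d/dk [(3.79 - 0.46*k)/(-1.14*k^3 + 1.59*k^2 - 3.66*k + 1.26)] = (-1.0488*k^3 + 13.6932*k^2 - 12.0522*k + 13.2918)/(1.2996*k^6 - 3.6252*k^5 + 10.8729*k^4 - 14.5116*k^3 + 17.4024*k^2 - 9.2232*k + 1.5876)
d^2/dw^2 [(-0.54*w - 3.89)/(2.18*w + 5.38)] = (8.88178419700125e-16*w - 24.307)/(2.18*w + 5.38)^3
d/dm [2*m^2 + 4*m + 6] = 4*m + 4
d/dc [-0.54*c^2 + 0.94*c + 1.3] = 0.94 - 1.08*c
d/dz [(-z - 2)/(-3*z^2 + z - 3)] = (3*z^2 - z - (z + 2)*(6*z - 1) + 3)/(3*z^2 - z + 3)^2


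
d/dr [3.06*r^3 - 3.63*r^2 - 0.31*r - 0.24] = 9.18*r^2 - 7.26*r - 0.31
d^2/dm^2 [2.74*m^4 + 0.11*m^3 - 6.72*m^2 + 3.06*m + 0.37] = 32.88*m^2 + 0.66*m - 13.44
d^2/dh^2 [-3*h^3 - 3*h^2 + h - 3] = -18*h - 6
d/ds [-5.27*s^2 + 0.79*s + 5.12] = 0.79 - 10.54*s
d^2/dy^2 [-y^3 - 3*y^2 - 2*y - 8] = -6*y - 6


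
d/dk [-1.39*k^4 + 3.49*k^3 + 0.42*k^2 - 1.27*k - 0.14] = -5.56*k^3 + 10.47*k^2 + 0.84*k - 1.27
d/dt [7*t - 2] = 7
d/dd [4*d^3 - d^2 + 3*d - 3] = 12*d^2 - 2*d + 3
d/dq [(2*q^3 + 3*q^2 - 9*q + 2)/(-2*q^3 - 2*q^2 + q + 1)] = (2*q^4 - 32*q^3 + 3*q^2 + 14*q - 11)/(4*q^6 + 8*q^5 - 8*q^3 - 3*q^2 + 2*q + 1)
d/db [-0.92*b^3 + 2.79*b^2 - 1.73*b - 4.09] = -2.76*b^2 + 5.58*b - 1.73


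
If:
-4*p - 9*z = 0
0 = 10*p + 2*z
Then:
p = 0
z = 0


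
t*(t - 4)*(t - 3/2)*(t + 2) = t^4 - 7*t^3/2 - 5*t^2 + 12*t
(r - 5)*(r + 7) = r^2 + 2*r - 35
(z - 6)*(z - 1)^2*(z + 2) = z^4 - 6*z^3 - 3*z^2 + 20*z - 12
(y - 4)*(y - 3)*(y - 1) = y^3 - 8*y^2 + 19*y - 12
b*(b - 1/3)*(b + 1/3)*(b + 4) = b^4 + 4*b^3 - b^2/9 - 4*b/9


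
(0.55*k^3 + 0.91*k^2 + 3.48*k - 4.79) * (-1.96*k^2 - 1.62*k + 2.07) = -1.078*k^5 - 2.6746*k^4 - 7.1565*k^3 + 5.6345*k^2 + 14.9634*k - 9.9153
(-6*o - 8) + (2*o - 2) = -4*o - 10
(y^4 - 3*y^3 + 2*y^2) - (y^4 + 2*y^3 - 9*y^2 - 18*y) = -5*y^3 + 11*y^2 + 18*y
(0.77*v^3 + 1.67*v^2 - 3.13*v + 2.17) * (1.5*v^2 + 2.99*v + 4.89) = 1.155*v^5 + 4.8073*v^4 + 4.0636*v^3 + 2.0626*v^2 - 8.8174*v + 10.6113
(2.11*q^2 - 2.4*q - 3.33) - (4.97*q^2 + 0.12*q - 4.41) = -2.86*q^2 - 2.52*q + 1.08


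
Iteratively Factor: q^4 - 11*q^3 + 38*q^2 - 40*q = (q - 4)*(q^3 - 7*q^2 + 10*q) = (q - 5)*(q - 4)*(q^2 - 2*q) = q*(q - 5)*(q - 4)*(q - 2)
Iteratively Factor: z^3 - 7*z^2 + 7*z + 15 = (z + 1)*(z^2 - 8*z + 15) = (z - 3)*(z + 1)*(z - 5)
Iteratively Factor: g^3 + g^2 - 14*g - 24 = (g - 4)*(g^2 + 5*g + 6) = (g - 4)*(g + 3)*(g + 2)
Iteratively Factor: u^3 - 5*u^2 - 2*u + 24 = (u - 3)*(u^2 - 2*u - 8) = (u - 4)*(u - 3)*(u + 2)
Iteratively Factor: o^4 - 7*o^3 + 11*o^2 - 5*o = (o - 1)*(o^3 - 6*o^2 + 5*o) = (o - 1)^2*(o^2 - 5*o) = (o - 5)*(o - 1)^2*(o)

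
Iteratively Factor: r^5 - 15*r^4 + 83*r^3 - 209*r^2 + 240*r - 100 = (r - 2)*(r^4 - 13*r^3 + 57*r^2 - 95*r + 50) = (r - 5)*(r - 2)*(r^3 - 8*r^2 + 17*r - 10) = (r - 5)^2*(r - 2)*(r^2 - 3*r + 2) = (r - 5)^2*(r - 2)^2*(r - 1)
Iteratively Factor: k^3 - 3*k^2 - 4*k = (k - 4)*(k^2 + k) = (k - 4)*(k + 1)*(k)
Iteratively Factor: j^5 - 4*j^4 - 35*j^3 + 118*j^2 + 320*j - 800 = (j - 5)*(j^4 + j^3 - 30*j^2 - 32*j + 160) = (j - 5)*(j + 4)*(j^3 - 3*j^2 - 18*j + 40) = (j - 5)*(j - 2)*(j + 4)*(j^2 - j - 20) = (j - 5)^2*(j - 2)*(j + 4)*(j + 4)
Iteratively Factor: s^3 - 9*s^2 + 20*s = (s)*(s^2 - 9*s + 20) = s*(s - 4)*(s - 5)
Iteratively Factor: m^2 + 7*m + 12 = (m + 4)*(m + 3)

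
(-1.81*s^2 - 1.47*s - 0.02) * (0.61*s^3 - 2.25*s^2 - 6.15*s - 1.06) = -1.1041*s^5 + 3.1758*s^4 + 14.4268*s^3 + 11.0041*s^2 + 1.6812*s + 0.0212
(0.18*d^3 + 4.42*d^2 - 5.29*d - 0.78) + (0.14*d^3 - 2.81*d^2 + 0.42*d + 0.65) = 0.32*d^3 + 1.61*d^2 - 4.87*d - 0.13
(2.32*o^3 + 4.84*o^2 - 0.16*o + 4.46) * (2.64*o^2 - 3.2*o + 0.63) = 6.1248*o^5 + 5.3536*o^4 - 14.4488*o^3 + 15.3356*o^2 - 14.3728*o + 2.8098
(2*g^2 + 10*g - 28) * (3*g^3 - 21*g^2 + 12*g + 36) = 6*g^5 - 12*g^4 - 270*g^3 + 780*g^2 + 24*g - 1008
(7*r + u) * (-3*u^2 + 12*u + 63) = -21*r*u^2 + 84*r*u + 441*r - 3*u^3 + 12*u^2 + 63*u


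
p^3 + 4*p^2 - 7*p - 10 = (p - 2)*(p + 1)*(p + 5)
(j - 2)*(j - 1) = j^2 - 3*j + 2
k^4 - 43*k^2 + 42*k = k*(k - 6)*(k - 1)*(k + 7)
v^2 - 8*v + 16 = (v - 4)^2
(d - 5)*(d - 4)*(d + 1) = d^3 - 8*d^2 + 11*d + 20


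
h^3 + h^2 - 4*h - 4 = (h - 2)*(h + 1)*(h + 2)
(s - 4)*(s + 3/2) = s^2 - 5*s/2 - 6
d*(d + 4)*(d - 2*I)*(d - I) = d^4 + 4*d^3 - 3*I*d^3 - 2*d^2 - 12*I*d^2 - 8*d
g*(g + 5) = g^2 + 5*g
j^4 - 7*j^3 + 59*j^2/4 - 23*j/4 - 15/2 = (j - 3)*(j - 5/2)*(j - 2)*(j + 1/2)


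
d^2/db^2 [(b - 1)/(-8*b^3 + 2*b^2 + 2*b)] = (b*(-4*b^2 + b + 1)*(12*b^2 - 2*b + (b - 1)*(12*b - 1) - 1) + (b - 1)*(-12*b^2 + 2*b + 1)^2)/(b^3*(-4*b^2 + b + 1)^3)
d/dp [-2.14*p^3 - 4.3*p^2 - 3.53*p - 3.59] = -6.42*p^2 - 8.6*p - 3.53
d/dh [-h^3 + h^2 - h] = -3*h^2 + 2*h - 1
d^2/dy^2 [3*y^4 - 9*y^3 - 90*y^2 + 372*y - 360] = 36*y^2 - 54*y - 180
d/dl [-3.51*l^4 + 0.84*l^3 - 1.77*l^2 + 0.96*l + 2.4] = -14.04*l^3 + 2.52*l^2 - 3.54*l + 0.96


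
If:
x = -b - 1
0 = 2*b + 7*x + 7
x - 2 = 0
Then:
No Solution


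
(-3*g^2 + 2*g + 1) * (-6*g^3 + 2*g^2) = 18*g^5 - 18*g^4 - 2*g^3 + 2*g^2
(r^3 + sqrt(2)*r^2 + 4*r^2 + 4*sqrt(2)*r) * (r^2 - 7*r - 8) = r^5 - 3*r^4 + sqrt(2)*r^4 - 36*r^3 - 3*sqrt(2)*r^3 - 36*sqrt(2)*r^2 - 32*r^2 - 32*sqrt(2)*r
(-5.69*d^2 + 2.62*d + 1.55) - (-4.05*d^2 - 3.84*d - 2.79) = -1.64*d^2 + 6.46*d + 4.34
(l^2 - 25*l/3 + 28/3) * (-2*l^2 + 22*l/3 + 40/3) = -2*l^4 + 24*l^3 - 598*l^2/9 - 128*l/3 + 1120/9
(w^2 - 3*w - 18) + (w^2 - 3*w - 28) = 2*w^2 - 6*w - 46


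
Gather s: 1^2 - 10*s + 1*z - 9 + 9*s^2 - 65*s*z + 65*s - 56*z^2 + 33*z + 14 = 9*s^2 + s*(55 - 65*z) - 56*z^2 + 34*z + 6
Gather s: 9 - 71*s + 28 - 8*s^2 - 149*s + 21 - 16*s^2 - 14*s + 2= -24*s^2 - 234*s + 60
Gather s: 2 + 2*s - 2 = 2*s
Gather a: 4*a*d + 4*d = 4*a*d + 4*d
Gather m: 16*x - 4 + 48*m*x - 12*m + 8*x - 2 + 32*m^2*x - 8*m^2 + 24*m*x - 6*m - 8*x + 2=m^2*(32*x - 8) + m*(72*x - 18) + 16*x - 4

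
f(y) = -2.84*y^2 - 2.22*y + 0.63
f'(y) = -5.68*y - 2.22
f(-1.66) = -3.51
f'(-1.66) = 7.21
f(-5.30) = -67.38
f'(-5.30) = 27.88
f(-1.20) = -0.80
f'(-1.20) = 4.60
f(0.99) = -4.35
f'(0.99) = -7.84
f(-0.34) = 1.06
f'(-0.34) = -0.29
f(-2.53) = -11.93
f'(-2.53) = 12.15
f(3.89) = -50.98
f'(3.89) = -24.32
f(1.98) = -14.90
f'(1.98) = -13.47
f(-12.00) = -381.69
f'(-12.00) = 65.94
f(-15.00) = -605.07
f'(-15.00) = 82.98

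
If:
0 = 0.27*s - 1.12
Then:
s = 4.15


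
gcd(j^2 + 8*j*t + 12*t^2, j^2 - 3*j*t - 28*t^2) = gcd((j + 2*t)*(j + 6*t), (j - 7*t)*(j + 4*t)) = 1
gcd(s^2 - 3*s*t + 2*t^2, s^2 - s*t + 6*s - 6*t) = s - t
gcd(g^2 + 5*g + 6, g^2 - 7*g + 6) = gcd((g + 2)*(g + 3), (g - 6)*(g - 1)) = 1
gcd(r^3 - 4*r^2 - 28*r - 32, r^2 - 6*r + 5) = 1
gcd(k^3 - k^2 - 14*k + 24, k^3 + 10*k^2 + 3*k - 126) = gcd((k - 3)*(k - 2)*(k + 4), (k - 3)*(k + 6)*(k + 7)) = k - 3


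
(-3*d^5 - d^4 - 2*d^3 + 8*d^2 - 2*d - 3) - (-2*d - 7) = -3*d^5 - d^4 - 2*d^3 + 8*d^2 + 4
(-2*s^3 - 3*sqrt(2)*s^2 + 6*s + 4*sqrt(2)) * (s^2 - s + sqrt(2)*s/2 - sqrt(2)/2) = -2*s^5 - 4*sqrt(2)*s^4 + 2*s^4 + 3*s^3 + 4*sqrt(2)*s^3 - 3*s^2 + 7*sqrt(2)*s^2 - 7*sqrt(2)*s + 4*s - 4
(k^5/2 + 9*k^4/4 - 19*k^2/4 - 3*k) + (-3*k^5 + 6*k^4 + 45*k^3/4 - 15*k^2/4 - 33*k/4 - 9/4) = -5*k^5/2 + 33*k^4/4 + 45*k^3/4 - 17*k^2/2 - 45*k/4 - 9/4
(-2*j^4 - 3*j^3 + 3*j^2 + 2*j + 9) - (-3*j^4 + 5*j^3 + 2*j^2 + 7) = j^4 - 8*j^3 + j^2 + 2*j + 2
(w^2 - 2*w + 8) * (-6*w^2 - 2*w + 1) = -6*w^4 + 10*w^3 - 43*w^2 - 18*w + 8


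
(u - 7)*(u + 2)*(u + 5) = u^3 - 39*u - 70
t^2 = t^2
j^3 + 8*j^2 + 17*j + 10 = (j + 1)*(j + 2)*(j + 5)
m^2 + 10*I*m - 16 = (m + 2*I)*(m + 8*I)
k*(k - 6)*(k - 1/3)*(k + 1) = k^4 - 16*k^3/3 - 13*k^2/3 + 2*k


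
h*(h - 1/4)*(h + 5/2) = h^3 + 9*h^2/4 - 5*h/8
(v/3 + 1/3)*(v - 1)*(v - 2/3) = v^3/3 - 2*v^2/9 - v/3 + 2/9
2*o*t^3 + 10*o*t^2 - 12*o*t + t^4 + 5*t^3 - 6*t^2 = t*(2*o + t)*(t - 1)*(t + 6)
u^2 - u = u*(u - 1)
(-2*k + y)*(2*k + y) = -4*k^2 + y^2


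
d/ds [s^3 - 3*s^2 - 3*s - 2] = 3*s^2 - 6*s - 3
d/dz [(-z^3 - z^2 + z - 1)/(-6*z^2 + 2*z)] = (3*z^4/2 - z^3 + z^2 - 3*z + 1/2)/(z^2*(9*z^2 - 6*z + 1))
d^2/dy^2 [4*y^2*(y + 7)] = 24*y + 56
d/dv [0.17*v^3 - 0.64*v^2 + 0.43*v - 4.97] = 0.51*v^2 - 1.28*v + 0.43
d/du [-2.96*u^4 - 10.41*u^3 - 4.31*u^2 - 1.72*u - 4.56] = -11.84*u^3 - 31.23*u^2 - 8.62*u - 1.72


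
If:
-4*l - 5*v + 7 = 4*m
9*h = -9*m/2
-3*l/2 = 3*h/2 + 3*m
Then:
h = 7/4 - 5*v/4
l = 21/4 - 15*v/4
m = 5*v/2 - 7/2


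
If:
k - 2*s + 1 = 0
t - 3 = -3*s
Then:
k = 1 - 2*t/3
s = 1 - t/3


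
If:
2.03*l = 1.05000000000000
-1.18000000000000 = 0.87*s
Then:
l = 0.52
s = -1.36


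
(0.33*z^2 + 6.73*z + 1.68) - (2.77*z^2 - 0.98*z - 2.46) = -2.44*z^2 + 7.71*z + 4.14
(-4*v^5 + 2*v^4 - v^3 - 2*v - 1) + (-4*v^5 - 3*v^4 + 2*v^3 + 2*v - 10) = -8*v^5 - v^4 + v^3 - 11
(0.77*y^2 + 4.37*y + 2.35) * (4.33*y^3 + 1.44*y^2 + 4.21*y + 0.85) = 3.3341*y^5 + 20.0309*y^4 + 19.71*y^3 + 22.4362*y^2 + 13.608*y + 1.9975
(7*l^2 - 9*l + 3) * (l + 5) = 7*l^3 + 26*l^2 - 42*l + 15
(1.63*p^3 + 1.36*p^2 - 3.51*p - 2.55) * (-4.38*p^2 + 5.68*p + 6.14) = -7.1394*p^5 + 3.3016*p^4 + 33.1068*p^3 - 0.417399999999999*p^2 - 36.0354*p - 15.657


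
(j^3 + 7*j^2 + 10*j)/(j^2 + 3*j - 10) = j*(j + 2)/(j - 2)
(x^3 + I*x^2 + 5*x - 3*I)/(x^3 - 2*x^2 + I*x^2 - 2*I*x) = (x^3 + I*x^2 + 5*x - 3*I)/(x*(x^2 + x*(-2 + I) - 2*I))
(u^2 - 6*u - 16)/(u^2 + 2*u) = (u - 8)/u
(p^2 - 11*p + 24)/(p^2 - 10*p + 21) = (p - 8)/(p - 7)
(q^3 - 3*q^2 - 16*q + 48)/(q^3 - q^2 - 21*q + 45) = (q^2 - 16)/(q^2 + 2*q - 15)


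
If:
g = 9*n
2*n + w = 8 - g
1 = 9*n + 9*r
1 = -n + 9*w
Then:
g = 639/100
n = 71/100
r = -539/900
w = 19/100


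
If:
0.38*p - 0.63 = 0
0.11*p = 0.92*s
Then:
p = 1.66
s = 0.20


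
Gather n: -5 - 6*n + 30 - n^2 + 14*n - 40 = -n^2 + 8*n - 15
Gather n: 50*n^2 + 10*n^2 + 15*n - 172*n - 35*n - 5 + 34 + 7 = 60*n^2 - 192*n + 36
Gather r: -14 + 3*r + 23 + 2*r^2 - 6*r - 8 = 2*r^2 - 3*r + 1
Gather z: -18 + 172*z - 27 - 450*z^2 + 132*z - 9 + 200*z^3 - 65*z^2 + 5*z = 200*z^3 - 515*z^2 + 309*z - 54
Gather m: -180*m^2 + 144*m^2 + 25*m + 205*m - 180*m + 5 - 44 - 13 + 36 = -36*m^2 + 50*m - 16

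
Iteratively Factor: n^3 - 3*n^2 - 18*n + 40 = (n + 4)*(n^2 - 7*n + 10) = (n - 2)*(n + 4)*(n - 5)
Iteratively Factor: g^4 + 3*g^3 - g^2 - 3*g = (g)*(g^3 + 3*g^2 - g - 3) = g*(g + 1)*(g^2 + 2*g - 3) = g*(g + 1)*(g + 3)*(g - 1)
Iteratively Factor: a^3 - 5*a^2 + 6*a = (a - 2)*(a^2 - 3*a) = a*(a - 2)*(a - 3)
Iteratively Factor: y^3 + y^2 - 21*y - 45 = (y + 3)*(y^2 - 2*y - 15) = (y - 5)*(y + 3)*(y + 3)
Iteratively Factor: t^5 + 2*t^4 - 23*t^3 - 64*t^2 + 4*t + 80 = (t - 1)*(t^4 + 3*t^3 - 20*t^2 - 84*t - 80) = (t - 1)*(t + 4)*(t^3 - t^2 - 16*t - 20) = (t - 5)*(t - 1)*(t + 4)*(t^2 + 4*t + 4) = (t - 5)*(t - 1)*(t + 2)*(t + 4)*(t + 2)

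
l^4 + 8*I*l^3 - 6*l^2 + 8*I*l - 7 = (l - I)*(l + I)^2*(l + 7*I)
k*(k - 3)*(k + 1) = k^3 - 2*k^2 - 3*k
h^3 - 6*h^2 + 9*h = h*(h - 3)^2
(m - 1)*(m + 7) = m^2 + 6*m - 7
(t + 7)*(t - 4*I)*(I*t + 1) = I*t^3 + 5*t^2 + 7*I*t^2 + 35*t - 4*I*t - 28*I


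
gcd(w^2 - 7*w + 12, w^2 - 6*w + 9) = w - 3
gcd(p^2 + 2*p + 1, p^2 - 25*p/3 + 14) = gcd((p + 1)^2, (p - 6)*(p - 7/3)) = 1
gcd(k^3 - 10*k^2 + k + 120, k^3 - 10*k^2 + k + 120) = k^3 - 10*k^2 + k + 120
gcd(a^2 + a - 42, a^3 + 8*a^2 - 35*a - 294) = a^2 + a - 42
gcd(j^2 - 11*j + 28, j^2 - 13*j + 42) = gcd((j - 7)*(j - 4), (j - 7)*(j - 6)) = j - 7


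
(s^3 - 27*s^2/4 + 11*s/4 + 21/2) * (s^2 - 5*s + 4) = s^5 - 47*s^4/4 + 81*s^3/2 - 121*s^2/4 - 83*s/2 + 42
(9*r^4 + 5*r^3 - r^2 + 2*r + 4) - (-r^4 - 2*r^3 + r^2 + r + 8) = 10*r^4 + 7*r^3 - 2*r^2 + r - 4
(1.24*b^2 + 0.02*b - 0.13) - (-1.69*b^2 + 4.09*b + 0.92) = 2.93*b^2 - 4.07*b - 1.05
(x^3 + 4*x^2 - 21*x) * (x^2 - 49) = x^5 + 4*x^4 - 70*x^3 - 196*x^2 + 1029*x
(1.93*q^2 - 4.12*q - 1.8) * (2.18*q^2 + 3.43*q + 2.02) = 4.2074*q^4 - 2.3617*q^3 - 14.157*q^2 - 14.4964*q - 3.636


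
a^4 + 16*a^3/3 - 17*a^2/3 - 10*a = a*(a - 5/3)*(a + 1)*(a + 6)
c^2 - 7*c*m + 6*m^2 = (c - 6*m)*(c - m)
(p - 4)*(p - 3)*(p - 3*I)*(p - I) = p^4 - 7*p^3 - 4*I*p^3 + 9*p^2 + 28*I*p^2 + 21*p - 48*I*p - 36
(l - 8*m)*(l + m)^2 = l^3 - 6*l^2*m - 15*l*m^2 - 8*m^3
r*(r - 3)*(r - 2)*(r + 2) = r^4 - 3*r^3 - 4*r^2 + 12*r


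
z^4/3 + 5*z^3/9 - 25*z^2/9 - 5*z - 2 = (z/3 + 1)*(z - 3)*(z + 2/3)*(z + 1)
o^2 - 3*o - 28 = (o - 7)*(o + 4)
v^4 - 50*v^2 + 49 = (v - 7)*(v - 1)*(v + 1)*(v + 7)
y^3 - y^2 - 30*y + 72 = (y - 4)*(y - 3)*(y + 6)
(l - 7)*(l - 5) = l^2 - 12*l + 35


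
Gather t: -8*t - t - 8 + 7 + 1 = -9*t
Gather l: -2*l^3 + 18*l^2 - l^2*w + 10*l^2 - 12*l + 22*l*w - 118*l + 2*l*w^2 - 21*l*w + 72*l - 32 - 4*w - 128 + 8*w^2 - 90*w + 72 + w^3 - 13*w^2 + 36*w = -2*l^3 + l^2*(28 - w) + l*(2*w^2 + w - 58) + w^3 - 5*w^2 - 58*w - 88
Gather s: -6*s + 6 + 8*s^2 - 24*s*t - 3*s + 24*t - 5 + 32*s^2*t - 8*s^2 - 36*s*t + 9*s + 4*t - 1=32*s^2*t - 60*s*t + 28*t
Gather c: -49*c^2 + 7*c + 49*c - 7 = -49*c^2 + 56*c - 7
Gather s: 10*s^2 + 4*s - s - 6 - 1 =10*s^2 + 3*s - 7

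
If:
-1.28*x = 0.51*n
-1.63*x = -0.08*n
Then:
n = 0.00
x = 0.00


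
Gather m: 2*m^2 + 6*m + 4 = 2*m^2 + 6*m + 4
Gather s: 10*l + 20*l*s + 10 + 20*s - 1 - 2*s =10*l + s*(20*l + 18) + 9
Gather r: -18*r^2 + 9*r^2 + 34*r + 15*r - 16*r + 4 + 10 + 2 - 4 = -9*r^2 + 33*r + 12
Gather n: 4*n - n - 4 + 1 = 3*n - 3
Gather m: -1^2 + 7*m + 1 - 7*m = 0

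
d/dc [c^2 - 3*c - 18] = 2*c - 3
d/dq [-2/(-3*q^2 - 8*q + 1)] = 4*(-3*q - 4)/(3*q^2 + 8*q - 1)^2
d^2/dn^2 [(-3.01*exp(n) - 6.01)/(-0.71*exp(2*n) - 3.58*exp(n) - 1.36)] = (1.517341*exp(4*n) + 4.46774600000001*exp(3*n) + 28.389918*exp(2*n) + 39.158452*exp(n) - 23.694192)*exp(n)/(0.357911*exp(6*n) + 5.414034*exp(5*n) + 29.35566*exp(4*n) + 66.6238*exp(3*n) + 56.23056*exp(2*n) + 19.864704*exp(n) + 2.515456)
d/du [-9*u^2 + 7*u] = 7 - 18*u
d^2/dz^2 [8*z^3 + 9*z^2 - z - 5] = 48*z + 18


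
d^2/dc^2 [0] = 0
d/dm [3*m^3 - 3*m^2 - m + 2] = 9*m^2 - 6*m - 1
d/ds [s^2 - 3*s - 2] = 2*s - 3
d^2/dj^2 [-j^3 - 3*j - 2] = -6*j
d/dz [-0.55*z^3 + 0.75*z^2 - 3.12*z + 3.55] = -1.65*z^2 + 1.5*z - 3.12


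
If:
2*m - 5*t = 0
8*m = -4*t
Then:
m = 0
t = 0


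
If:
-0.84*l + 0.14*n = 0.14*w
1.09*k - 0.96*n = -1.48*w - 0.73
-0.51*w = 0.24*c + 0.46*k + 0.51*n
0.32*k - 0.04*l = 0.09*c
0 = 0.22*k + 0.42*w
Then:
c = -1.15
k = -0.31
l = 0.08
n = 0.66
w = 0.16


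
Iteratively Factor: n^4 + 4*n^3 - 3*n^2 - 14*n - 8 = (n - 2)*(n^3 + 6*n^2 + 9*n + 4) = (n - 2)*(n + 1)*(n^2 + 5*n + 4) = (n - 2)*(n + 1)*(n + 4)*(n + 1)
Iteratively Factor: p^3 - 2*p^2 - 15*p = (p + 3)*(p^2 - 5*p) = p*(p + 3)*(p - 5)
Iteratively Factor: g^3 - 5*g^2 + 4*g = (g - 1)*(g^2 - 4*g) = (g - 4)*(g - 1)*(g)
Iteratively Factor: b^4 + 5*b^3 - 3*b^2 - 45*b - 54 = (b + 2)*(b^3 + 3*b^2 - 9*b - 27) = (b + 2)*(b + 3)*(b^2 - 9) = (b + 2)*(b + 3)^2*(b - 3)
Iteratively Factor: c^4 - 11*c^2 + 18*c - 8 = (c - 1)*(c^3 + c^2 - 10*c + 8) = (c - 1)*(c + 4)*(c^2 - 3*c + 2) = (c - 1)^2*(c + 4)*(c - 2)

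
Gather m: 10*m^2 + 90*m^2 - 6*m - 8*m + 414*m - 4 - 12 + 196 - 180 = 100*m^2 + 400*m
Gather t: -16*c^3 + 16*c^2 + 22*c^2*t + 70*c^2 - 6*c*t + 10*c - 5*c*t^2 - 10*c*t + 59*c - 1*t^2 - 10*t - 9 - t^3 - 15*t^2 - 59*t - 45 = -16*c^3 + 86*c^2 + 69*c - t^3 + t^2*(-5*c - 16) + t*(22*c^2 - 16*c - 69) - 54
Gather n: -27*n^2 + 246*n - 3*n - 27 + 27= -27*n^2 + 243*n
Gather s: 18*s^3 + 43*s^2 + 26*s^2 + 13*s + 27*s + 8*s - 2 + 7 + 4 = 18*s^3 + 69*s^2 + 48*s + 9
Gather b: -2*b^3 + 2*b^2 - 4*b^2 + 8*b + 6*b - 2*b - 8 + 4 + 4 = -2*b^3 - 2*b^2 + 12*b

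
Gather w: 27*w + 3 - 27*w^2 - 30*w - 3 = -27*w^2 - 3*w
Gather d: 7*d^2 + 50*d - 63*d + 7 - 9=7*d^2 - 13*d - 2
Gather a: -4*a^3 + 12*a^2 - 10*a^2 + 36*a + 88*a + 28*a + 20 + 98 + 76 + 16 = -4*a^3 + 2*a^2 + 152*a + 210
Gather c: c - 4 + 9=c + 5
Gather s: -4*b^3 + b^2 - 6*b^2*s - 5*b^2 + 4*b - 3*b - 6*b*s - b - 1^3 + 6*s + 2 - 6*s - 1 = -4*b^3 - 4*b^2 + s*(-6*b^2 - 6*b)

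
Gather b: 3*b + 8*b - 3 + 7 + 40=11*b + 44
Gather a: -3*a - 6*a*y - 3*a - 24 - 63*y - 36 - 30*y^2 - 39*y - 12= a*(-6*y - 6) - 30*y^2 - 102*y - 72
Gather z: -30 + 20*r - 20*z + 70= 20*r - 20*z + 40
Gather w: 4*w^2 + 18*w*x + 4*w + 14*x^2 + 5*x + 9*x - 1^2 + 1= 4*w^2 + w*(18*x + 4) + 14*x^2 + 14*x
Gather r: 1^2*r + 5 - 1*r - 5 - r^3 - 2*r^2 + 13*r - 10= -r^3 - 2*r^2 + 13*r - 10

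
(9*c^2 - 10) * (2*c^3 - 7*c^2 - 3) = 18*c^5 - 63*c^4 - 20*c^3 + 43*c^2 + 30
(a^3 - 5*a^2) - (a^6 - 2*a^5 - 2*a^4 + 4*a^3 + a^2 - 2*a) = -a^6 + 2*a^5 + 2*a^4 - 3*a^3 - 6*a^2 + 2*a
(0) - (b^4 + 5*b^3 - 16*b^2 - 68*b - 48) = -b^4 - 5*b^3 + 16*b^2 + 68*b + 48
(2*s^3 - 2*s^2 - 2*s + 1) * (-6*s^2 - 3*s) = -12*s^5 + 6*s^4 + 18*s^3 - 3*s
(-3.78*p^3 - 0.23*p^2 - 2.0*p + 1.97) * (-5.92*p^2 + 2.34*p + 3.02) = 22.3776*p^5 - 7.4836*p^4 - 0.113799999999999*p^3 - 17.037*p^2 - 1.4302*p + 5.9494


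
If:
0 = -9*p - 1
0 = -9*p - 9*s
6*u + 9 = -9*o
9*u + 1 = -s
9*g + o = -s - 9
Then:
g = -1991/2187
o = -223/243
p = -1/9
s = 1/9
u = -10/81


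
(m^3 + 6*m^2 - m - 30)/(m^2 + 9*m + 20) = (m^2 + m - 6)/(m + 4)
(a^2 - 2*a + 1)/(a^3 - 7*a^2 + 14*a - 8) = (a - 1)/(a^2 - 6*a + 8)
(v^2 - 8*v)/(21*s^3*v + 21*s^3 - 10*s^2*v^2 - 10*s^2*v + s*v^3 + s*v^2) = v*(v - 8)/(s*(21*s^2*v + 21*s^2 - 10*s*v^2 - 10*s*v + v^3 + v^2))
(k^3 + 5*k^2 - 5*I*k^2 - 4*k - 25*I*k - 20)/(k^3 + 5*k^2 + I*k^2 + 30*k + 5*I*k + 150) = (k^2 - 5*I*k - 4)/(k^2 + I*k + 30)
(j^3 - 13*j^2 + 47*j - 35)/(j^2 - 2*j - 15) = (j^2 - 8*j + 7)/(j + 3)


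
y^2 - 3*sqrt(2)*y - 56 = (y - 7*sqrt(2))*(y + 4*sqrt(2))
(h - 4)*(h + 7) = h^2 + 3*h - 28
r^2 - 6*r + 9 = (r - 3)^2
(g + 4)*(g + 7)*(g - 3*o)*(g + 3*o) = g^4 + 11*g^3 - 9*g^2*o^2 + 28*g^2 - 99*g*o^2 - 252*o^2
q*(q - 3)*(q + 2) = q^3 - q^2 - 6*q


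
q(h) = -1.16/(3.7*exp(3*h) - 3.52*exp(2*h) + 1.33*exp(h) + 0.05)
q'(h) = -1.16*(-11.1*exp(3*h) + 7.04*exp(2*h) - 1.33*exp(h))/(3.7*exp(3*h) - 3.52*exp(2*h) + 1.33*exp(h) + 0.05)^2 = (12.876*exp(2*h) - 8.1664*exp(h) + 1.5428)*exp(h)/(3.7*exp(3*h) - 3.52*exp(2*h) + 1.33*exp(h) + 0.05)^2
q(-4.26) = -17.04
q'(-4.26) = 4.36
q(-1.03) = -4.74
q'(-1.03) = 1.60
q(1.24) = -0.01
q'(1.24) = 0.03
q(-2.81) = -9.82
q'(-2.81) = 4.74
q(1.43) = -0.01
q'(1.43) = 0.02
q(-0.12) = -1.11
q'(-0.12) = 3.62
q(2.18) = -0.00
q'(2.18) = 0.00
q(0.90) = -0.03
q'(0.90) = 0.11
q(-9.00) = -23.12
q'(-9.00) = 0.08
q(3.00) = 0.00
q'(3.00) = 0.00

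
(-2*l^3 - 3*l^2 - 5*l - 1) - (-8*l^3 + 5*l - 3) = 6*l^3 - 3*l^2 - 10*l + 2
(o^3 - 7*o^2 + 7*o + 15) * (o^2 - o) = o^5 - 8*o^4 + 14*o^3 + 8*o^2 - 15*o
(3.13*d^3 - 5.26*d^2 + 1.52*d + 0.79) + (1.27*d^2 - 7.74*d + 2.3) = 3.13*d^3 - 3.99*d^2 - 6.22*d + 3.09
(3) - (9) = -6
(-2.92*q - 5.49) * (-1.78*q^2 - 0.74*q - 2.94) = 5.1976*q^3 + 11.933*q^2 + 12.6474*q + 16.1406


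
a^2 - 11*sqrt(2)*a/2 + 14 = (a - 7*sqrt(2)/2)*(a - 2*sqrt(2))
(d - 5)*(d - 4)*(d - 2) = d^3 - 11*d^2 + 38*d - 40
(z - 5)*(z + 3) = z^2 - 2*z - 15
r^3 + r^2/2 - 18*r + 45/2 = (r - 3)*(r - 3/2)*(r + 5)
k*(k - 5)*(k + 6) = k^3 + k^2 - 30*k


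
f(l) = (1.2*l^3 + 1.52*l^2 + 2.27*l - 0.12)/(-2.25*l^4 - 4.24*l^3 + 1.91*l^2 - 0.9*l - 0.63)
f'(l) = (3.6*l^2 + 3.04*l + 2.27)/(-2.25*l^4 - 4.24*l^3 + 1.91*l^2 - 0.9*l - 0.63) + (1.2*l^3 + 1.52*l^2 + 2.27*l - 0.12)*(9.0*l^3 + 12.72*l^2 - 3.82*l + 0.9)/(-2.25*l^4 - 4.24*l^3 + 1.91*l^2 - 0.9*l - 0.63)^2 = (2.7*l^6 + 6.84*l^5 + 24.0593*l^4 + 16.0096*l^3 - 9.4981*l^2 - 1.4568*l - 1.5381)/(5.0625*l^8 + 19.08*l^7 + 9.3826*l^6 - 12.1468*l^5 + 14.1151*l^4 + 1.9044*l^3 - 1.5966*l^2 + 1.134*l + 0.3969)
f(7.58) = -0.07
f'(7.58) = 0.01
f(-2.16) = -2.52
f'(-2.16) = 17.21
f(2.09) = -0.29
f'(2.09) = 0.18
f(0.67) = -1.16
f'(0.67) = 0.92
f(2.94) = -0.19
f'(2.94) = 0.08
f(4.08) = -0.13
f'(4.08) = 0.04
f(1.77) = -0.37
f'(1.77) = 0.28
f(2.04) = -0.30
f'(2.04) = 0.20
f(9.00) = -0.06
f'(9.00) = 0.01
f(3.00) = -0.19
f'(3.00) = 0.07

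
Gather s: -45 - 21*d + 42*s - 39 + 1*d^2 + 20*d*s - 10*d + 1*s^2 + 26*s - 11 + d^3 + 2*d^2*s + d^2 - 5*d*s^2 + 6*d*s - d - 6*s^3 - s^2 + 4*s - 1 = d^3 + 2*d^2 - 5*d*s^2 - 32*d - 6*s^3 + s*(2*d^2 + 26*d + 72) - 96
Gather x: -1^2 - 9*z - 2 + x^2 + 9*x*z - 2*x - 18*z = x^2 + x*(9*z - 2) - 27*z - 3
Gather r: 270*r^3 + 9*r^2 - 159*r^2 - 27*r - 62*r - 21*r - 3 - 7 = 270*r^3 - 150*r^2 - 110*r - 10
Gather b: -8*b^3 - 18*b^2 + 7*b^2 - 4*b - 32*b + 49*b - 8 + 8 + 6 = -8*b^3 - 11*b^2 + 13*b + 6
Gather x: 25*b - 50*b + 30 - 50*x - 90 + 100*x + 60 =-25*b + 50*x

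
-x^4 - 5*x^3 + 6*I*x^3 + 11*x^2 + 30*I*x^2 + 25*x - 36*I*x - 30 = (x + 6)*(x - 5*I)*(I*x + 1)*(I*x - I)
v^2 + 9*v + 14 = (v + 2)*(v + 7)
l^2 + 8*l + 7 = (l + 1)*(l + 7)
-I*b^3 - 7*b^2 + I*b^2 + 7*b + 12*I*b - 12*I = (b - 4*I)*(b - 3*I)*(-I*b + I)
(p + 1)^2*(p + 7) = p^3 + 9*p^2 + 15*p + 7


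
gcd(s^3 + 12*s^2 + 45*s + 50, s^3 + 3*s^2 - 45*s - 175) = s^2 + 10*s + 25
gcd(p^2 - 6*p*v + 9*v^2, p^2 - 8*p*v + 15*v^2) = p - 3*v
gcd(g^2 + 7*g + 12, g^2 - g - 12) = g + 3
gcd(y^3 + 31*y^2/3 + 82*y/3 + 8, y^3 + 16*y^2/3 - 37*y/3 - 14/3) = y + 1/3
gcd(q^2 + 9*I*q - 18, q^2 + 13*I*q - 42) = q + 6*I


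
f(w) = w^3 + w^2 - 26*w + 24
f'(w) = 3*w^2 + 2*w - 26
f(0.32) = 15.82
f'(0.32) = -25.05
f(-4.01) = 79.86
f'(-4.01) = 14.22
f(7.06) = 242.18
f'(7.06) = 137.65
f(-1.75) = 67.20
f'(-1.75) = -20.31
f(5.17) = 54.50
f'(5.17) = 64.53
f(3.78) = -5.98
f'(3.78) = 24.43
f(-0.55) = 38.44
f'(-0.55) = -26.19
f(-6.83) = -70.38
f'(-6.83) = 100.29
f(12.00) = 1584.00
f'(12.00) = 430.00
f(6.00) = 120.00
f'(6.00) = 94.00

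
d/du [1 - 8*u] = -8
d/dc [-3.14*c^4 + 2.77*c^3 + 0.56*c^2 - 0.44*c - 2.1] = -12.56*c^3 + 8.31*c^2 + 1.12*c - 0.44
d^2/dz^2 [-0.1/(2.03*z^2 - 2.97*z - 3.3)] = (-0.82418*z^2 + 1.20582*z + 0.1*(4.06*z - 2.97)*(8.12*z - 5.94) + 1.3398)/(-2.03*z^2 + 2.97*z + 3.3)^3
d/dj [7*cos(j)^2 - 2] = -7*sin(2*j)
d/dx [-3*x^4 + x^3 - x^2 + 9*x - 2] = -12*x^3 + 3*x^2 - 2*x + 9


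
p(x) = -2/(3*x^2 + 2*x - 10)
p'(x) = -2*(-6*x - 2)/(3*x^2 + 2*x - 10)^2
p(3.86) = -0.05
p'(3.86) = 0.03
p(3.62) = -0.05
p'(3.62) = 0.04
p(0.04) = 0.20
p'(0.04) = 0.05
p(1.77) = -0.68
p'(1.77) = 2.92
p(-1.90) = 0.67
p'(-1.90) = -2.13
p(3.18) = -0.07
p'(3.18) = 0.06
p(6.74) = -0.01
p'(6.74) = 0.00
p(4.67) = -0.03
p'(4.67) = 0.01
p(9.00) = -0.00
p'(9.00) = 0.00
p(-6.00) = -0.02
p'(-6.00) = -0.00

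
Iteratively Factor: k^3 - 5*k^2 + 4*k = (k)*(k^2 - 5*k + 4) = k*(k - 1)*(k - 4)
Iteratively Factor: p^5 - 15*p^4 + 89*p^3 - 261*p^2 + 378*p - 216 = (p - 4)*(p^4 - 11*p^3 + 45*p^2 - 81*p + 54) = (p - 4)*(p - 3)*(p^3 - 8*p^2 + 21*p - 18) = (p - 4)*(p - 3)^2*(p^2 - 5*p + 6) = (p - 4)*(p - 3)^2*(p - 2)*(p - 3)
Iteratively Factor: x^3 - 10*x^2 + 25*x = (x - 5)*(x^2 - 5*x) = (x - 5)^2*(x)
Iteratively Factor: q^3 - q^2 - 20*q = (q)*(q^2 - q - 20) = q*(q - 5)*(q + 4)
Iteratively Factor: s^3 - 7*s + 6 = (s - 2)*(s^2 + 2*s - 3) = (s - 2)*(s - 1)*(s + 3)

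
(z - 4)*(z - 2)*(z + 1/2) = z^3 - 11*z^2/2 + 5*z + 4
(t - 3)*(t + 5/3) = t^2 - 4*t/3 - 5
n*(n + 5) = n^2 + 5*n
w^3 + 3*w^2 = w^2*(w + 3)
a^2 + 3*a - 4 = (a - 1)*(a + 4)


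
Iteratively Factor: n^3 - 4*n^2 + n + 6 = (n - 2)*(n^2 - 2*n - 3) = (n - 2)*(n + 1)*(n - 3)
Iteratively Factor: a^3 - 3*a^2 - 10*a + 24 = (a - 4)*(a^2 + a - 6) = (a - 4)*(a + 3)*(a - 2)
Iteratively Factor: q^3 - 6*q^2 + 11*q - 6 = (q - 2)*(q^2 - 4*q + 3) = (q - 3)*(q - 2)*(q - 1)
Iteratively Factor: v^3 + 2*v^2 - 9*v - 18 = (v + 3)*(v^2 - v - 6) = (v - 3)*(v + 3)*(v + 2)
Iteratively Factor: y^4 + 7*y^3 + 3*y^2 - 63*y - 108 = (y + 3)*(y^3 + 4*y^2 - 9*y - 36) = (y - 3)*(y + 3)*(y^2 + 7*y + 12) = (y - 3)*(y + 3)*(y + 4)*(y + 3)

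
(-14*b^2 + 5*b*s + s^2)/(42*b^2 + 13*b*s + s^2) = (-2*b + s)/(6*b + s)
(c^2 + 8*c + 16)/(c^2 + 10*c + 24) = (c + 4)/(c + 6)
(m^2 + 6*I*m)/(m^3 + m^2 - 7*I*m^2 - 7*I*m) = (m + 6*I)/(m^2 + m - 7*I*m - 7*I)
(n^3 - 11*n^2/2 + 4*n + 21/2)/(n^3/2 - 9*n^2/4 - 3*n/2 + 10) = 2*(2*n^3 - 11*n^2 + 8*n + 21)/(2*n^3 - 9*n^2 - 6*n + 40)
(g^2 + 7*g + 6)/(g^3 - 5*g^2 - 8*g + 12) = (g^2 + 7*g + 6)/(g^3 - 5*g^2 - 8*g + 12)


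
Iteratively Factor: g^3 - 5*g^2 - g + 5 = (g + 1)*(g^2 - 6*g + 5) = (g - 1)*(g + 1)*(g - 5)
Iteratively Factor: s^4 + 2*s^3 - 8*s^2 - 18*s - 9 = (s + 3)*(s^3 - s^2 - 5*s - 3) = (s + 1)*(s + 3)*(s^2 - 2*s - 3) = (s - 3)*(s + 1)*(s + 3)*(s + 1)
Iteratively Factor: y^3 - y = (y)*(y^2 - 1) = y*(y + 1)*(y - 1)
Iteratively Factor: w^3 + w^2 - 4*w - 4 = (w + 2)*(w^2 - w - 2) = (w + 1)*(w + 2)*(w - 2)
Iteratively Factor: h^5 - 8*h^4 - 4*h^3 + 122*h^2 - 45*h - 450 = (h - 5)*(h^4 - 3*h^3 - 19*h^2 + 27*h + 90) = (h - 5)^2*(h^3 + 2*h^2 - 9*h - 18) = (h - 5)^2*(h + 3)*(h^2 - h - 6) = (h - 5)^2*(h + 2)*(h + 3)*(h - 3)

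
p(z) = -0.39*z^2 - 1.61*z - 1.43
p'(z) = -0.78*z - 1.61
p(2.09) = -6.50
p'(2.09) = -3.24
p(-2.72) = 0.06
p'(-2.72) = 0.51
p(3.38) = -11.33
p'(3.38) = -4.25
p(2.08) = -6.47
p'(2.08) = -3.23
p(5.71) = -23.34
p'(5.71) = -6.06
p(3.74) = -12.91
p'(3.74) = -4.53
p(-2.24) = 0.22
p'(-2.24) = 0.14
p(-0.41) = -0.84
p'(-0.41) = -1.29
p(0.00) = -1.43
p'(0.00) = -1.61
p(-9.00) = -18.53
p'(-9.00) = 5.41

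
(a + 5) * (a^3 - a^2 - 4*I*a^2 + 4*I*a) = a^4 + 4*a^3 - 4*I*a^3 - 5*a^2 - 16*I*a^2 + 20*I*a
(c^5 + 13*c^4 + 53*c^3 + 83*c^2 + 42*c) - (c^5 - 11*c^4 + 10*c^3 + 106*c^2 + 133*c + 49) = 24*c^4 + 43*c^3 - 23*c^2 - 91*c - 49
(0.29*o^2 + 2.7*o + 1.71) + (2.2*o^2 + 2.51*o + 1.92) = 2.49*o^2 + 5.21*o + 3.63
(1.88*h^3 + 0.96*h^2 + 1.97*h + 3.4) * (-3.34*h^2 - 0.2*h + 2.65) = -6.2792*h^5 - 3.5824*h^4 - 1.7898*h^3 - 9.206*h^2 + 4.5405*h + 9.01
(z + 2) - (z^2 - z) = -z^2 + 2*z + 2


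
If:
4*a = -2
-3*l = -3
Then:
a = -1/2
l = 1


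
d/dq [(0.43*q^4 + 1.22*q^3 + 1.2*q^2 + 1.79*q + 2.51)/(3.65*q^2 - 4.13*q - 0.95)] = (3.139*q^5 - 0.874699999999999*q^4 - 11.7112*q^3 - 14.9665*q^2 - 20.603*q + 8.6658)/(13.3225*q^4 - 30.149*q^3 + 10.1219*q^2 + 7.847*q + 0.9025)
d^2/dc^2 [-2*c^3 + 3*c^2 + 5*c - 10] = 6 - 12*c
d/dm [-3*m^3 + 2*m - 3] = 2 - 9*m^2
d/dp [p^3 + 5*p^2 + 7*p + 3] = 3*p^2 + 10*p + 7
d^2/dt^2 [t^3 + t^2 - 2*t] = 6*t + 2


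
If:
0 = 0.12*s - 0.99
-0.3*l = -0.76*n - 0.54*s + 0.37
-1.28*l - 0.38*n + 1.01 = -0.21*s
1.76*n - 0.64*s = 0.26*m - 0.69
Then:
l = 3.35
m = -45.10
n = -4.05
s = 8.25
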